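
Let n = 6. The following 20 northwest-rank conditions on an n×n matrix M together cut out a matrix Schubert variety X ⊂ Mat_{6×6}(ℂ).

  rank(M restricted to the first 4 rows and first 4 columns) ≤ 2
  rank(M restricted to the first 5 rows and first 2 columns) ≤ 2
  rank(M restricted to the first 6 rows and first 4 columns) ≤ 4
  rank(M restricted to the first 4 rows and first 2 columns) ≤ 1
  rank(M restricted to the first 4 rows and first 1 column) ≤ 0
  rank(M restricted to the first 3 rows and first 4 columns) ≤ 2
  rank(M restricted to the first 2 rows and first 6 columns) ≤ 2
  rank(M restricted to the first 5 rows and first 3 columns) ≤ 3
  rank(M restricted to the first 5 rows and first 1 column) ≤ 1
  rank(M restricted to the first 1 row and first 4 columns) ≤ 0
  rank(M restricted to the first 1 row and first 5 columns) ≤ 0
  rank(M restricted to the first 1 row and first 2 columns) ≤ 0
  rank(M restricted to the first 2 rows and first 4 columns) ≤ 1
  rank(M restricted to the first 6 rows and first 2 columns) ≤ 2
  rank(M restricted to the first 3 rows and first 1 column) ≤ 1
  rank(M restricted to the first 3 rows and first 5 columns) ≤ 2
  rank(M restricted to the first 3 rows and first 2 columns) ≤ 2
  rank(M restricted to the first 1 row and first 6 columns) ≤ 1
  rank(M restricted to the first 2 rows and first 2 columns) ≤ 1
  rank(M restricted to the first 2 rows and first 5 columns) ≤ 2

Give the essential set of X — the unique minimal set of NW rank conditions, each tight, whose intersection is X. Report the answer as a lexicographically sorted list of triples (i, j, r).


Reconstructing r_w from the 20 given conditions:

  R[1]: 0  0  0  0  0  1
  R[2]: 0  1  1  1  1  2
  R[3]: 0  1  2  2  2  3
  R[4]: 0  1  2  2  3  4
  R[5]: 1  2  3  3  4  5
  R[6]: 1  2  3  4  5  6

reading off 1-entries of Δ²R: w = (6, 2, 3, 5, 1, 4).

Fulton essential set (3 of the 9 Rothe cells):

[(1, 5, 0), (4, 1, 0), (4, 4, 2)]


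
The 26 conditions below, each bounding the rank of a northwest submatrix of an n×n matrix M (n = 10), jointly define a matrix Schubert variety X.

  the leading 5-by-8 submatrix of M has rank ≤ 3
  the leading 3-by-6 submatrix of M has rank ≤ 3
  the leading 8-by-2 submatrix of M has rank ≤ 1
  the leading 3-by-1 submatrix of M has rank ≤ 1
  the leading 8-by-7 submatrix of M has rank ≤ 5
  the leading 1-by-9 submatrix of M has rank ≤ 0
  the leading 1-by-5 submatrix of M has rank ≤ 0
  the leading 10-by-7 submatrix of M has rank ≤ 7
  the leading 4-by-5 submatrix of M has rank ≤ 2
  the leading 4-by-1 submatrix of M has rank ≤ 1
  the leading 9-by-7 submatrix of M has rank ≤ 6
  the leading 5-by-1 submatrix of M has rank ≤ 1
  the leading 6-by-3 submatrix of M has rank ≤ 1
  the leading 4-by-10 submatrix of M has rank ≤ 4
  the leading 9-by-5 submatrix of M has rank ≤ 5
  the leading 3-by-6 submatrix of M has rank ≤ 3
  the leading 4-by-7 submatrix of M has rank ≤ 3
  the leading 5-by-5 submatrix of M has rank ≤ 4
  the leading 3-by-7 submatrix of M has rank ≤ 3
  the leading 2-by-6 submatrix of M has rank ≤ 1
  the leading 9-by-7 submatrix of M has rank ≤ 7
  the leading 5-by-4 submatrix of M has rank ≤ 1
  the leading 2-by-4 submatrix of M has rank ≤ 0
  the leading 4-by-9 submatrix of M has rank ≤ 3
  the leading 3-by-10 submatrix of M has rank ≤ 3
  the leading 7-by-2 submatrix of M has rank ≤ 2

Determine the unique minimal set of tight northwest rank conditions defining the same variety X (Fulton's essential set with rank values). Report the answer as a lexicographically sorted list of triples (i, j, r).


Rank table r_w(10×10) implied by the 26 constraints:

  i=1: 0 | 0 | 0 | 0 | 0 | 0 | 0 | 0 | 0 | 1
  i=2: 0 | 0 | 0 | 0 | 1 | 1 | 1 | 1 | 1 | 2
  i=3: 1 | 1 | 1 | 1 | 2 | 2 | 2 | 2 | 2 | 3
  i=4: 1 | 1 | 1 | 1 | 2 | 3 | 3 | 3 | 3 | 4
  i=5: 1 | 1 | 1 | 1 | 2 | 3 | 3 | 3 | 4 | 5
  i=6: 1 | 1 | 1 | 2 | 3 | 4 | 4 | 4 | 5 | 6
  i=7: 1 | 1 | 2 | 3 | 4 | 5 | 5 | 5 | 6 | 7
  i=8: 1 | 1 | 2 | 3 | 4 | 5 | 5 | 6 | 7 | 8
  i=9: 1 | 2 | 3 | 4 | 5 | 6 | 6 | 7 | 8 | 9
  i=10: 1 | 2 | 3 | 4 | 5 | 6 | 7 | 8 | 9 | 10

reading off 1-entries of Δ²R: w = (10, 5, 1, 6, 9, 4, 3, 8, 2, 7).

Fulton essential set (7 of the 26 Rothe cells):

[(1, 9, 0), (2, 4, 0), (5, 4, 1), (5, 8, 3), (6, 3, 1), (8, 2, 1), (8, 7, 5)]


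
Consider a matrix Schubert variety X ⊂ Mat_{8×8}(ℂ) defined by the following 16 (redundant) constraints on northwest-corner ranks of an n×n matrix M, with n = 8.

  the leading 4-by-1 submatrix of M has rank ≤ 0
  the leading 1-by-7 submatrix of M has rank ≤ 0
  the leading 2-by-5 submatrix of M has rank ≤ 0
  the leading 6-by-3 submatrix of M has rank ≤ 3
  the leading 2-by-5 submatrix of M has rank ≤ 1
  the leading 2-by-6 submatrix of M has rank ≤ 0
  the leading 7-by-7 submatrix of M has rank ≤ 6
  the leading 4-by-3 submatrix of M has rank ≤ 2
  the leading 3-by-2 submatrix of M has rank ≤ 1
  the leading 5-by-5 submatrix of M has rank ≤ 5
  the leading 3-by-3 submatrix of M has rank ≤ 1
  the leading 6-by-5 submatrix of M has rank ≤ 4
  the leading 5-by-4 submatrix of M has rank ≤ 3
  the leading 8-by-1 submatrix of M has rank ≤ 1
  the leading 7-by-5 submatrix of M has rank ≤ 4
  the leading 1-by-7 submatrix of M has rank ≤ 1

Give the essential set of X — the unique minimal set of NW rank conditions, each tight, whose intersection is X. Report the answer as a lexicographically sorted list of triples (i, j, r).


The tightest implied rank at each (i,j), from the 16 conditions:

  i=1: 0 0 0 0 0 0 0 1
  i=2: 0 0 0 0 0 0 1 2
  i=3: 0 1 1 1 1 1 2 3
  i=4: 0 1 2 2 2 2 3 4
  i=5: 1 2 3 3 3 3 4 5
  i=6: 1 2 3 4 4 4 5 6
  i=7: 1 2 3 4 4 5 6 7
  i=8: 1 2 3 4 5 6 7 8

reading off 1-entries of Δ²R: w = (8, 7, 2, 3, 1, 4, 6, 5).

ℓ(w)=16; the 4 essential cells (i,j,r):

[(1, 7, 0), (2, 6, 0), (4, 1, 0), (7, 5, 4)]


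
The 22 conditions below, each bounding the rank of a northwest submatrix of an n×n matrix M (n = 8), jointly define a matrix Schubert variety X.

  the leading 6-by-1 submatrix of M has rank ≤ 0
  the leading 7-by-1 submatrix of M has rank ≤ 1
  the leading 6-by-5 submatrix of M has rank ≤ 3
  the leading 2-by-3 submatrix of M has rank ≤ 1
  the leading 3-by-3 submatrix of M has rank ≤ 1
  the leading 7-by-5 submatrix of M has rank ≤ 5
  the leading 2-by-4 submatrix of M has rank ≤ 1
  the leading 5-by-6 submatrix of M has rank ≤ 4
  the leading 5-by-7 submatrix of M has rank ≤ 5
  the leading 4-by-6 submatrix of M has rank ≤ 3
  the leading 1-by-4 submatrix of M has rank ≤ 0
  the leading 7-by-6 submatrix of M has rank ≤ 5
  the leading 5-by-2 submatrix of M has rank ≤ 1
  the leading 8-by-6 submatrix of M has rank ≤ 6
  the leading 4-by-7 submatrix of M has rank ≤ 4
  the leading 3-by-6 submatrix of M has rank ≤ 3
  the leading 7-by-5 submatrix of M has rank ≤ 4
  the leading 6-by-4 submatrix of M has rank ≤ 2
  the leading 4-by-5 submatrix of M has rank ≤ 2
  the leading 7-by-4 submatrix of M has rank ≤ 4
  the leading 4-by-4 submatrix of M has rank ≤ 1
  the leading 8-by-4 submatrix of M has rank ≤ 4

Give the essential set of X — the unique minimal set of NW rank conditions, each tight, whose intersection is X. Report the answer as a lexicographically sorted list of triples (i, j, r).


Rank table r_w(8×8) implied by the 22 constraints:

  i=1: 0 | 0 | 0 | 0 | 1 | 1 | 1 | 1
  i=2: 0 | 1 | 1 | 1 | 2 | 2 | 2 | 2
  i=3: 0 | 1 | 1 | 1 | 2 | 3 | 3 | 3
  i=4: 0 | 1 | 1 | 1 | 2 | 3 | 4 | 4
  i=5: 0 | 1 | 2 | 2 | 3 | 4 | 5 | 5
  i=6: 0 | 1 | 2 | 2 | 3 | 4 | 5 | 6
  i=7: 1 | 2 | 3 | 3 | 4 | 5 | 6 | 7
  i=8: 1 | 2 | 3 | 4 | 5 | 6 | 7 | 8

second differences of R give the permutation w = (5, 2, 6, 7, 3, 8, 1, 4).

Fulton essential set (4 of the 14 Rothe cells):

[(1, 4, 0), (4, 4, 1), (6, 1, 0), (6, 4, 2)]


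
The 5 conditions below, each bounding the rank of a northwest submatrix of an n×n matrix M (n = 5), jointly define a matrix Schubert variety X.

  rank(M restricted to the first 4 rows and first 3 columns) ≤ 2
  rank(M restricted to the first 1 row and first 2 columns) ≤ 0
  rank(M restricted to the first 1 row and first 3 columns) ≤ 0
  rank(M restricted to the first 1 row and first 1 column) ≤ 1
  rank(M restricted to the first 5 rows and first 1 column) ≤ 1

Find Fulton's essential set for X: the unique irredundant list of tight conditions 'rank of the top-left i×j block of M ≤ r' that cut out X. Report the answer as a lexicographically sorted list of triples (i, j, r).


Reconstructing r_w from the 5 given conditions:

  row 1: 0 0 0 1 1
  row 2: 1 1 1 2 2
  row 3: 1 2 2 3 3
  row 4: 1 2 2 3 4
  row 5: 1 2 3 4 5

reading off 1-entries of Δ²R: w = (4, 1, 2, 5, 3).

Rothe diagram D(w) (4 cells), 2 SE-corners (essential conditions):

[(1, 3, 0), (4, 3, 2)]


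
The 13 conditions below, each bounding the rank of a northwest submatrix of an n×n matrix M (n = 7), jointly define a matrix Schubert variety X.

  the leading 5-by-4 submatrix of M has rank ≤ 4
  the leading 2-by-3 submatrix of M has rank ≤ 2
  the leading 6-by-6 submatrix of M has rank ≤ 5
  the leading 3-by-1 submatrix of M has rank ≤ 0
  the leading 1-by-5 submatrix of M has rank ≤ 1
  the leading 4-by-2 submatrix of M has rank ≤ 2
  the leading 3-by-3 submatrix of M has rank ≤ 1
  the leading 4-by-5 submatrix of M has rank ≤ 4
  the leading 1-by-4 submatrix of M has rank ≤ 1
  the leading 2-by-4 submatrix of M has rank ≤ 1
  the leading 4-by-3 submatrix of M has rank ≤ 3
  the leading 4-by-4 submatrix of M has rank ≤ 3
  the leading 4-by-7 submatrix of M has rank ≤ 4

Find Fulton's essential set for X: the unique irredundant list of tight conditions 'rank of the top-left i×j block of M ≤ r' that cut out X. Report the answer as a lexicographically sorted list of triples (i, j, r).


Rank table r_w(7×7) implied by the 13 constraints:

  row 1: 0 1 1 1 1 1 1
  row 2: 0 1 1 1 2 2 2
  row 3: 0 1 1 2 3 3 3
  row 4: 1 2 2 3 4 4 4
  row 5: 1 2 3 4 5 5 5
  row 6: 1 2 3 4 5 5 6
  row 7: 1 2 3 4 5 6 7

the unique w with this rank table is (2, 5, 4, 1, 3, 7, 6).

D(w) has 7 cells with 4 SE-corners; essential set:

[(2, 4, 1), (3, 1, 0), (3, 3, 1), (6, 6, 5)]


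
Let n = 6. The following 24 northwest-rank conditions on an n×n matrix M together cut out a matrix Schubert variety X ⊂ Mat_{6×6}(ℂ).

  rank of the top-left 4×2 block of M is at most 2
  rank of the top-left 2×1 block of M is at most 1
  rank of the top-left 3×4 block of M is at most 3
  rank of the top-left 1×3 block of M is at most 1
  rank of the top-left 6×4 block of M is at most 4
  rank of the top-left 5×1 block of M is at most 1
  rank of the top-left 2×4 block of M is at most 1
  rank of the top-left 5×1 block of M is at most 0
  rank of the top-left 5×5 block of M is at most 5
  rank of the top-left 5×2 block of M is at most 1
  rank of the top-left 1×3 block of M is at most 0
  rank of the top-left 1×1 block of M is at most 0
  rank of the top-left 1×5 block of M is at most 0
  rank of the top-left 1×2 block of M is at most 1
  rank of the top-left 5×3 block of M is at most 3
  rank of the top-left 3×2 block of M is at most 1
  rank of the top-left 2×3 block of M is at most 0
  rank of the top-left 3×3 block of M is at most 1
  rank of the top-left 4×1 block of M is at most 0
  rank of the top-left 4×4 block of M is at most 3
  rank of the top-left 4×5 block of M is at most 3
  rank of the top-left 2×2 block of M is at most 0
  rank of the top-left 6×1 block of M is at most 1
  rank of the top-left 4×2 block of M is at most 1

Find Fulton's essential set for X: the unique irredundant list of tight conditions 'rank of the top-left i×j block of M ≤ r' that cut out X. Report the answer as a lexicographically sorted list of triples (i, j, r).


Propagating the 24 rank bounds to every northwest block:

  0  0  0  0  0  1
  0  0  0  1  1  2
  0  1  1  2  2  3
  0  1  2  3  3  4
  0  1  2  3  4  5
  1  2  3  4  5  6

so w = (6, 4, 2, 3, 5, 1).

D(w) has 11 cells with 3 SE-corners; essential set:

[(1, 5, 0), (2, 3, 0), (5, 1, 0)]


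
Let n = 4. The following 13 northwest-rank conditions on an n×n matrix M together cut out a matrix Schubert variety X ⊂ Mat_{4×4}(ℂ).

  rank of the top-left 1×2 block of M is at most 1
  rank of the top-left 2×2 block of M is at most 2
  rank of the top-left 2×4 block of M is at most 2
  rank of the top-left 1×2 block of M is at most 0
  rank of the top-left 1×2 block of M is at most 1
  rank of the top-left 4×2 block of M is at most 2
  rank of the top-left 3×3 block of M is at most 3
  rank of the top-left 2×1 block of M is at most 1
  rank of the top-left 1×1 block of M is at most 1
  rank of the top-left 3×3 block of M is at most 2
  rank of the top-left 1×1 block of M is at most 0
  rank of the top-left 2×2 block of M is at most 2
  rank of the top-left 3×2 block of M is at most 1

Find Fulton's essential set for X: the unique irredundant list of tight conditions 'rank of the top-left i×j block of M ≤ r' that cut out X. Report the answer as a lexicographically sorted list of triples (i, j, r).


Rank table r_w(4×4) implied by the 13 constraints:

  R[1]: 0  0  1  1
  R[2]: 1  1  2  2
  R[3]: 1  1  2  3
  R[4]: 1  2  3  4

so w = (3, 1, 4, 2).

|D(w)|=3, |Ess(w)|=2:

[(1, 2, 0), (3, 2, 1)]


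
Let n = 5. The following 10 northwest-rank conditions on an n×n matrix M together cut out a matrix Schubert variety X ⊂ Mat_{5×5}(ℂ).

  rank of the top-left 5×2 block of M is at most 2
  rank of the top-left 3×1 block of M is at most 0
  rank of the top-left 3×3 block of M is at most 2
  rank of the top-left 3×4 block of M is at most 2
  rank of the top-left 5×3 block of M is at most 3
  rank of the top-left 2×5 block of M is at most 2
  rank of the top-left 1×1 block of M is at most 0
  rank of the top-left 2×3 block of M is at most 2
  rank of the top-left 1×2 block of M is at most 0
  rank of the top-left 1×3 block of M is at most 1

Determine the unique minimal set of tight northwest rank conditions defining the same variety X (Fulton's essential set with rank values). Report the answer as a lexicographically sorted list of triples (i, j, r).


Rank table r_w(5×5) implied by the 10 constraints:

  0 0 1 1 1
  0 1 2 2 2
  0 1 2 2 3
  1 2 3 3 4
  1 2 3 4 5

the unique w with this rank table is (3, 2, 5, 1, 4).

Rothe diagram D(w) (5 cells), 3 SE-corners (essential conditions):

[(1, 2, 0), (3, 1, 0), (3, 4, 2)]


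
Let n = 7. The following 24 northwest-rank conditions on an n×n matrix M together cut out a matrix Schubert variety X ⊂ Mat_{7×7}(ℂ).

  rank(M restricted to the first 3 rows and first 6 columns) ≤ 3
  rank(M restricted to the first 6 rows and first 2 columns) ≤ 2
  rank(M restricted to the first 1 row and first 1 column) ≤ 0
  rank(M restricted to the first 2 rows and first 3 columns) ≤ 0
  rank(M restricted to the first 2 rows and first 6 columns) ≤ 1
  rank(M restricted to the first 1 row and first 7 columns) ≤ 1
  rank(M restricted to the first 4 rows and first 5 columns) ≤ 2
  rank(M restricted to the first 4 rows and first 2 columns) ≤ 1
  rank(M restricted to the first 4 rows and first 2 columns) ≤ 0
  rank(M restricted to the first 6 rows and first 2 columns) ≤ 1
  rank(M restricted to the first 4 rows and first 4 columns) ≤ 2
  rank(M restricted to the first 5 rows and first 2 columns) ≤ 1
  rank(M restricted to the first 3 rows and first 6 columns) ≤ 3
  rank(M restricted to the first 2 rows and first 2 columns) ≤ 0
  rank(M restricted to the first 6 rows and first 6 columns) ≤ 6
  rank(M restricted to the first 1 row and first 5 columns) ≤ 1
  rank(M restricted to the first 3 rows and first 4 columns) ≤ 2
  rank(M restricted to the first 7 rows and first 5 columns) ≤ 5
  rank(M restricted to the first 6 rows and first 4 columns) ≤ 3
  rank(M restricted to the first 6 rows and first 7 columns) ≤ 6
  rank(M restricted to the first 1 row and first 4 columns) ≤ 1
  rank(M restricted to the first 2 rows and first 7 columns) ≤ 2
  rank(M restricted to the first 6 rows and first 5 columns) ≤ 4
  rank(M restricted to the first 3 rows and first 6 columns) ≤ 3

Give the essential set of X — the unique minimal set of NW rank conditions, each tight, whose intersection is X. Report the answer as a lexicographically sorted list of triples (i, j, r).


Computing R[i][j] = min implied NW-rank bound (n=7, 24 conditions):

  i=1: 0 0 0 1 1 1 1
  i=2: 0 0 0 1 1 1 2
  i=3: 0 0 1 2 2 2 3
  i=4: 0 0 1 2 2 3 4
  i=5: 1 1 2 3 3 4 5
  i=6: 1 1 2 3 4 5 6
  i=7: 1 2 3 4 5 6 7

reading off 1-entries of Δ²R: w = (4, 7, 3, 6, 1, 5, 2).

Rothe diagram D(w) (14 cells), 5 SE-corners (essential conditions):

[(2, 3, 0), (2, 6, 1), (4, 2, 0), (4, 5, 2), (6, 2, 1)]


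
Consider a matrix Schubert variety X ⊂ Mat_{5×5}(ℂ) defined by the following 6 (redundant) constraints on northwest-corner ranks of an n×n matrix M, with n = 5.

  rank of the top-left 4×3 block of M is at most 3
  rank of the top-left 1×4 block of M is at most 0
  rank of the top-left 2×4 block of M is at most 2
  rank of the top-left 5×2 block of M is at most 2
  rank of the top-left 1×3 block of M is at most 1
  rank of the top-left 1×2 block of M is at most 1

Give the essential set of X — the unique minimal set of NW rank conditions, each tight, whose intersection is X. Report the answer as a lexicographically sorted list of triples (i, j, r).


Rank table r_w(5×5) implied by the 6 constraints:

  row 1: 0, 0, 0, 0, 1
  row 2: 1, 1, 1, 1, 2
  row 3: 1, 2, 2, 2, 3
  row 4: 1, 2, 3, 3, 4
  row 5: 1, 2, 3, 4, 5

reading off 1-entries of Δ²R: w = (5, 1, 2, 3, 4).

Fulton essential set (1 of the 4 Rothe cells):

[(1, 4, 0)]


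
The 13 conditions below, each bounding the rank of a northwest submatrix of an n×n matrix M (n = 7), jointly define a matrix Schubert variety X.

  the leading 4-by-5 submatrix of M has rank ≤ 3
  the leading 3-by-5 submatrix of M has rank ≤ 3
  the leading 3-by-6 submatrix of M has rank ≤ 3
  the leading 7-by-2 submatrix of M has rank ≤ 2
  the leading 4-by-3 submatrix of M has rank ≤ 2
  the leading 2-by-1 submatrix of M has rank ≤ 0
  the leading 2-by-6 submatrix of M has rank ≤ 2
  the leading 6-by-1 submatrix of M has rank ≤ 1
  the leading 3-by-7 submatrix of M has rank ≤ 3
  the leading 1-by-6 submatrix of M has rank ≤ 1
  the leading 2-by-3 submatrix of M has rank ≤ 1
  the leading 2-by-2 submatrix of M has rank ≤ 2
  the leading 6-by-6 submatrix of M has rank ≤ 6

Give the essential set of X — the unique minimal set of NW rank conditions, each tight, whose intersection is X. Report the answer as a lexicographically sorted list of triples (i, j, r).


Reconstructing r_w from the 13 given conditions:

  0 | 1 | 1 | 1 | 1 | 1 | 1
  0 | 1 | 1 | 2 | 2 | 2 | 2
  1 | 2 | 2 | 3 | 3 | 3 | 3
  1 | 2 | 2 | 3 | 3 | 4 | 4
  1 | 2 | 3 | 4 | 4 | 5 | 5
  1 | 2 | 3 | 4 | 5 | 6 | 6
  1 | 2 | 3 | 4 | 5 | 6 | 7

hence w(1..7) = (2, 4, 1, 6, 3, 5, 7).

D(w) has 5 cells with 4 SE-corners; essential set:

[(2, 1, 0), (2, 3, 1), (4, 3, 2), (4, 5, 3)]


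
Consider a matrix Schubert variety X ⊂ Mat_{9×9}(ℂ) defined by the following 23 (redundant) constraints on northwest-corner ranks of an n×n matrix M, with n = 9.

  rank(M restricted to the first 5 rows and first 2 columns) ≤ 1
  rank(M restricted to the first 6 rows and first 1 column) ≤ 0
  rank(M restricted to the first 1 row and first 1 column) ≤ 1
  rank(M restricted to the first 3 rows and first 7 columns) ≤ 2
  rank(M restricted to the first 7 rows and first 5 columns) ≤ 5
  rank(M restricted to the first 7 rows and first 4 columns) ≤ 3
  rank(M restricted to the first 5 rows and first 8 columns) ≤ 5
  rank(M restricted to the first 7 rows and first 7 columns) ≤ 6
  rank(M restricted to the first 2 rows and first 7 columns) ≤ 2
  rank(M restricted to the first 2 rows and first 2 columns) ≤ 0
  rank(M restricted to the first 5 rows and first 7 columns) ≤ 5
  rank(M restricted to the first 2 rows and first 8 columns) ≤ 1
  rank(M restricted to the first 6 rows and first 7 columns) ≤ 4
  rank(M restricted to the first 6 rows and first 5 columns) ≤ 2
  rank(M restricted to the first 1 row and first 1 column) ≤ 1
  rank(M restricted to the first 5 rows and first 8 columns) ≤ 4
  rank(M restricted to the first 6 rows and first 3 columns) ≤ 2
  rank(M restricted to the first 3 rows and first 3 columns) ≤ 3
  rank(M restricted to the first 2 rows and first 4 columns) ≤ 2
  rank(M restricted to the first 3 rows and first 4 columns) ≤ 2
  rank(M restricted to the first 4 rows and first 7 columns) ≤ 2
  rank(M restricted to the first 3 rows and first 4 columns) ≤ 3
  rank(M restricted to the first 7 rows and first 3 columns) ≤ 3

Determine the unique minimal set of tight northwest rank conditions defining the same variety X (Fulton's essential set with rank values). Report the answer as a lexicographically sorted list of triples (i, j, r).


Propagating the 23 rank bounds to every northwest block:

  i=1: 0, 0, 1, 1, 1, 1, 1, 1, 1
  i=2: 0, 0, 1, 1, 1, 1, 1, 1, 2
  i=3: 0, 1, 2, 2, 2, 2, 2, 2, 3
  i=4: 0, 1, 2, 2, 2, 2, 2, 3, 4
  i=5: 0, 1, 2, 2, 2, 3, 3, 4, 5
  i=6: 0, 1, 2, 2, 2, 3, 4, 5, 6
  i=7: 1, 2, 3, 3, 3, 4, 5, 6, 7
  i=8: 1, 2, 3, 4, 4, 5, 6, 7, 8
  i=9: 1, 2, 3, 4, 5, 6, 7, 8, 9

giving w = (3, 9, 2, 8, 6, 7, 1, 4, 5) via Δ²R.

D(w) has 21 cells with 5 SE-corners; essential set:

[(2, 2, 0), (2, 8, 1), (4, 7, 2), (6, 1, 0), (6, 5, 2)]


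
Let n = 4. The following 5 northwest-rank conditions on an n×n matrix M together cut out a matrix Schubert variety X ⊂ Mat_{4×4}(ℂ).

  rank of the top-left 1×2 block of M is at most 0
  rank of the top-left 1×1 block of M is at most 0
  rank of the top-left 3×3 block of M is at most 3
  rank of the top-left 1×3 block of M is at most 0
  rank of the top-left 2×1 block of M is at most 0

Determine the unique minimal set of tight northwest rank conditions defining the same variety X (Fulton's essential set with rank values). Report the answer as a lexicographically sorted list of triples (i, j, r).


Computing R[i][j] = min implied NW-rank bound (n=4, 5 conditions):

  0 0 0 1
  0 1 1 2
  1 2 2 3
  1 2 3 4

giving w = (4, 2, 1, 3) via Δ²R.

ℓ(w)=4; the 2 essential cells (i,j,r):

[(1, 3, 0), (2, 1, 0)]


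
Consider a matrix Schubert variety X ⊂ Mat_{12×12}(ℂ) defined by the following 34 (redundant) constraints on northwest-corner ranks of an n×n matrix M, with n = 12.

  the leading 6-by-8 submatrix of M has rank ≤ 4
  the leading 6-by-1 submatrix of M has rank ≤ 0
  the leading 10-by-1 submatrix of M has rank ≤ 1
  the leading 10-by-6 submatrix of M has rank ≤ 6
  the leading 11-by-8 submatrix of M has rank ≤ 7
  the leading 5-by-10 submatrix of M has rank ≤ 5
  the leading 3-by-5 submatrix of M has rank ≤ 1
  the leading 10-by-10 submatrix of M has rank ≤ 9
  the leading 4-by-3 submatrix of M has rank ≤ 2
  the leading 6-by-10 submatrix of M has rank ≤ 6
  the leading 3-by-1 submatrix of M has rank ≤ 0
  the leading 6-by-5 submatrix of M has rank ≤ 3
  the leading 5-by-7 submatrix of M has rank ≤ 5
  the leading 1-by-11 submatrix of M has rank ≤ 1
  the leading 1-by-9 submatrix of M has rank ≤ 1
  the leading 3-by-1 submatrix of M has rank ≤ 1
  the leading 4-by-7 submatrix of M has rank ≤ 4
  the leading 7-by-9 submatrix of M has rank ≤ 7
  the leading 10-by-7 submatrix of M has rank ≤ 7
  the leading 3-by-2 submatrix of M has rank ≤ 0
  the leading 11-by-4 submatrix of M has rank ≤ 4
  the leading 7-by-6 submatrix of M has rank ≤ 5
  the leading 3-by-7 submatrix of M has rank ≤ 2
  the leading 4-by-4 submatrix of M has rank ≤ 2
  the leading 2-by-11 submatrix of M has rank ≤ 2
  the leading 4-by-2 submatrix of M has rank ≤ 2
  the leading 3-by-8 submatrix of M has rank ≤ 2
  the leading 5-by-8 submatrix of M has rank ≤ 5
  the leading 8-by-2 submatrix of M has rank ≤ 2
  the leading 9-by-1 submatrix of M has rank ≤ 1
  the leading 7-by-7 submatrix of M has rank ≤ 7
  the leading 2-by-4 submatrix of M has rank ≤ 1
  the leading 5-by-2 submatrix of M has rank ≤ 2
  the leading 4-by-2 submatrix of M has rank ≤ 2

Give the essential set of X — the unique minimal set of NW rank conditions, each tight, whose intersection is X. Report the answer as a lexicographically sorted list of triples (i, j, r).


Reconstructing r_w from the 34 given conditions:

  i=1: 0  0  1  1  1  1  1  1  1  1  1  1
  i=2: 0  0  1  1  1  2  2  2  2  2  2  2
  i=3: 0  0  1  1  1  2  2  2  3  3  3  3
  i=4: 0  1  2  2  2  3  3  3  4  4  4  4
  i=5: 0  1  2  3  3  4  4  4  5  5  5  5
  i=6: 0  1  2  3  3  4  4  4  5  6  6  6
  i=7: 1  2  3  4  4  5  5  5  6  7  7  7
  i=8: 1  2  3  4  5  6  6  6  7  8  8  8
  i=9: 1  2  3  4  5  6  7  7  8  9  9  9
  i=10: 1  2  3  4  5  6  7  7  8  9  10  10
  i=11: 1  2  3  4  5  6  7  7  8  9  10  11
  i=12: 1  2  3  4  5  6  7  8  9  10  11  12

second differences of R give the permutation w = (3, 6, 9, 2, 4, 10, 1, 5, 7, 11, 12, 8).

Rothe diagram D(w) (20 cells), 7 SE-corners (essential conditions):

[(3, 2, 0), (3, 5, 1), (3, 8, 2), (6, 1, 0), (6, 5, 3), (6, 8, 4), (11, 8, 7)]


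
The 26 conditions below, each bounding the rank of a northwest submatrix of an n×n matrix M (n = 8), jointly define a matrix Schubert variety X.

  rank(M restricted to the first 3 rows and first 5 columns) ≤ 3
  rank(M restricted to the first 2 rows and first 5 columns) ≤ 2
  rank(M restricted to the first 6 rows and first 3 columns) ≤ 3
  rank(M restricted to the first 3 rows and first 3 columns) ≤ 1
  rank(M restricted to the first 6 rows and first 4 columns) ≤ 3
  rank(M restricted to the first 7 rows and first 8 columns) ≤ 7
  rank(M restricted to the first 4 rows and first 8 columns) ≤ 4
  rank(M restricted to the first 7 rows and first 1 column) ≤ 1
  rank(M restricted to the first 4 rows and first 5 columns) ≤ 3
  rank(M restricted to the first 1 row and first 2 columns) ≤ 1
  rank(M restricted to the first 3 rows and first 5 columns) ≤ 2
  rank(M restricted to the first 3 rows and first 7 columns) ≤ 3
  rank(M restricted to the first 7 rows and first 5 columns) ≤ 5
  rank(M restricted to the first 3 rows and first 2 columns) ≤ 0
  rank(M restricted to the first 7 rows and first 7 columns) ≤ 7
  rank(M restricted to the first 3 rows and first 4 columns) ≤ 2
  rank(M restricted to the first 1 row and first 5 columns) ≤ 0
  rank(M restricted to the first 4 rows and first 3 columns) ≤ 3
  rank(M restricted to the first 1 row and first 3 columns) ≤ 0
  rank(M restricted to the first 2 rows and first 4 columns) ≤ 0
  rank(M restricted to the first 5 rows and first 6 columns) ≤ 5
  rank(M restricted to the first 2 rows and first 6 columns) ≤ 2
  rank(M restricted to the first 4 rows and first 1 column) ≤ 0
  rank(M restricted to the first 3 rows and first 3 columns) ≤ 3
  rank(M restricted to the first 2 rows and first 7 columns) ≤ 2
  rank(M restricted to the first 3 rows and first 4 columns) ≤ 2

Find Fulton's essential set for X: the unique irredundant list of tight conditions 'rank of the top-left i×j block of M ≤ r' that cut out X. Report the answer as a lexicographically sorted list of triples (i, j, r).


Computing R[i][j] = min implied NW-rank bound (n=8, 26 conditions):

  0 | 0 | 0 | 0 | 0 | 1 | 1 | 1
  0 | 0 | 0 | 0 | 1 | 2 | 2 | 2
  0 | 0 | 1 | 1 | 2 | 3 | 3 | 3
  0 | 1 | 2 | 2 | 3 | 4 | 4 | 4
  1 | 2 | 3 | 3 | 4 | 5 | 5 | 5
  1 | 2 | 3 | 3 | 4 | 5 | 6 | 6
  1 | 2 | 3 | 4 | 5 | 6 | 7 | 7
  1 | 2 | 3 | 4 | 5 | 6 | 7 | 8

second differences of R give the permutation w = (6, 5, 3, 2, 1, 7, 4, 8).

Fulton essential set (5 of the 13 Rothe cells):

[(1, 5, 0), (2, 4, 0), (3, 2, 0), (4, 1, 0), (6, 4, 3)]


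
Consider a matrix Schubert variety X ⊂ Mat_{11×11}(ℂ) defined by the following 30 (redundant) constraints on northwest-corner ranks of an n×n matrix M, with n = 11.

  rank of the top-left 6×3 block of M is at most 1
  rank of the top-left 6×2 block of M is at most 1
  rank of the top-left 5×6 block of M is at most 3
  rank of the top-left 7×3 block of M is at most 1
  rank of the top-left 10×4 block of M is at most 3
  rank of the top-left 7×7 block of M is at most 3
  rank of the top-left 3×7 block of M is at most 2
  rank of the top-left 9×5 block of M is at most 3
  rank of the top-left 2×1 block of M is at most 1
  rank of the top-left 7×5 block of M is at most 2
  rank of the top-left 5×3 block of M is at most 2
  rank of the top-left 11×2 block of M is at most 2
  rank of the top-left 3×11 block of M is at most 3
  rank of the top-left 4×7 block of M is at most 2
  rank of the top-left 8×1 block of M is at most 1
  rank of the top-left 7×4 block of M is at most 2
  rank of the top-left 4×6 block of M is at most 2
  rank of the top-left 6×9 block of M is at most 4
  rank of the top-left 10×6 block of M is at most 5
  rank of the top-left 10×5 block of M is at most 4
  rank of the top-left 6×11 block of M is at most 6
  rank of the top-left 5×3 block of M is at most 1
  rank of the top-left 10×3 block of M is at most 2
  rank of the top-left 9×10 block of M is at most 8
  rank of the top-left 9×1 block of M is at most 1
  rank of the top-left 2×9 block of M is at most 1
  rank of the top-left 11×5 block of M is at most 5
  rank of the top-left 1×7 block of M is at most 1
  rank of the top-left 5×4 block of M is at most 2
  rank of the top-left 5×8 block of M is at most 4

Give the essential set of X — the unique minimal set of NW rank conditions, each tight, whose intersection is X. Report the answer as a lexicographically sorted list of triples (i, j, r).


Recovering R(i,j) via the rank-extension bound from the 30 conditions:

  1 | 1 | 1 | 1 | 1 | 1 | 1 | 1 | 1 | 1 | 1
  1 | 1 | 1 | 1 | 1 | 1 | 1 | 1 | 1 | 2 | 2
  1 | 1 | 1 | 2 | 2 | 2 | 2 | 2 | 2 | 3 | 3
  1 | 1 | 1 | 2 | 2 | 2 | 2 | 3 | 3 | 4 | 4
  1 | 1 | 1 | 2 | 2 | 3 | 3 | 4 | 4 | 5 | 5
  1 | 1 | 1 | 2 | 2 | 3 | 3 | 4 | 4 | 5 | 6
  1 | 1 | 1 | 2 | 2 | 3 | 3 | 4 | 5 | 6 | 7
  1 | 2 | 2 | 3 | 3 | 4 | 4 | 5 | 6 | 7 | 8
  1 | 2 | 2 | 3 | 3 | 4 | 5 | 6 | 7 | 8 | 9
  1 | 2 | 2 | 3 | 4 | 5 | 6 | 7 | 8 | 9 | 10
  1 | 2 | 3 | 4 | 5 | 6 | 7 | 8 | 9 | 10 | 11

second differences of R give the permutation w = (1, 10, 4, 8, 6, 11, 9, 2, 7, 5, 3).

ℓ(w)=30; the 8 essential cells (i,j,r):

[(2, 9, 1), (4, 7, 2), (6, 9, 4), (7, 3, 1), (7, 5, 2), (7, 7, 3), (9, 5, 3), (10, 3, 2)]


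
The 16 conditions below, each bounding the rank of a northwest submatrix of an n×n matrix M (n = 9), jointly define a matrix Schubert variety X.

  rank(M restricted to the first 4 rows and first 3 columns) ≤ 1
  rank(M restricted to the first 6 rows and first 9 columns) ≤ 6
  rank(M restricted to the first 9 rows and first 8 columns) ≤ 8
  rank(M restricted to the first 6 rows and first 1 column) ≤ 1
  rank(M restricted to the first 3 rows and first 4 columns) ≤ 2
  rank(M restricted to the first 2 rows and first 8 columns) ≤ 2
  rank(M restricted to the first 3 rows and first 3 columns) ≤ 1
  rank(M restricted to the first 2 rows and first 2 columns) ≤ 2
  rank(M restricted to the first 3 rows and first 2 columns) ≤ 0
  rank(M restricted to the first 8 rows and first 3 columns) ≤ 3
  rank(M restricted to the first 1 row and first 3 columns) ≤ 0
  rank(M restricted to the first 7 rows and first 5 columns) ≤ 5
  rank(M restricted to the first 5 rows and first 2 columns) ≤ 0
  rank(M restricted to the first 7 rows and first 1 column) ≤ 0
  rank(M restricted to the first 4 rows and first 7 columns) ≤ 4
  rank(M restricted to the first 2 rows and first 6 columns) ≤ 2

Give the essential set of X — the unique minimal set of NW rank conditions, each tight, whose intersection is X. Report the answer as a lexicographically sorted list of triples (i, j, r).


Propagating the 16 rank bounds to every northwest block:

  row 1: 0 0 0 1 1 1 1 1 1
  row 2: 0 0 1 2 2 2 2 2 2
  row 3: 0 0 1 2 3 3 3 3 3
  row 4: 0 0 1 2 3 4 4 4 4
  row 5: 0 0 1 2 3 4 5 5 5
  row 6: 0 1 2 3 4 5 6 6 6
  row 7: 0 1 2 3 4 5 6 7 7
  row 8: 1 2 3 4 5 6 7 8 8
  row 9: 1 2 3 4 5 6 7 8 9

the unique w with this rank table is (4, 3, 5, 6, 7, 2, 8, 1, 9).

3 SE-corners of the 13-cell Rothe diagram give Ess(w):

[(1, 3, 0), (5, 2, 0), (7, 1, 0)]


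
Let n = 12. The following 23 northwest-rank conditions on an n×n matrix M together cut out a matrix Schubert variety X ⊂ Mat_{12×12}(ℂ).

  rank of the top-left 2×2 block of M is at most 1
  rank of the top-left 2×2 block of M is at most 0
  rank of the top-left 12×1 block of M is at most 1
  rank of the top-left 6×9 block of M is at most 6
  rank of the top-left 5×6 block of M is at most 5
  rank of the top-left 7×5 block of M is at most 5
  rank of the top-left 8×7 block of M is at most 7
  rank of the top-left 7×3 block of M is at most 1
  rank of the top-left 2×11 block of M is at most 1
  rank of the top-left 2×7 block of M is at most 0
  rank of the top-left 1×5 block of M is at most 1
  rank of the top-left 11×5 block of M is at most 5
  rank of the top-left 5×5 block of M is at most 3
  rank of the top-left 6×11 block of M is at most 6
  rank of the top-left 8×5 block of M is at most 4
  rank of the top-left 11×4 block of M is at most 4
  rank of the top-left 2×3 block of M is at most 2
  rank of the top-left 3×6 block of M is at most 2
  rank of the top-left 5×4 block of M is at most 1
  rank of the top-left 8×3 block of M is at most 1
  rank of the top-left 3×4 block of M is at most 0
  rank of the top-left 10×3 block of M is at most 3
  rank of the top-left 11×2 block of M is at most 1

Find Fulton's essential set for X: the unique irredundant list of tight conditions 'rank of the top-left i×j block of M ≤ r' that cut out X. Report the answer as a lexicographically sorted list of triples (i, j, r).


Reconstructing r_w from the 23 given conditions:

  R[1]: 0  0  0  0  0  0  0  1  1  1  1  1
  R[2]: 0  0  0  0  0  0  0  1  1  1  1  2
  R[3]: 0  0  0  0  1  1  1  2  2  2  2  3
  R[4]: 1  1  1  1  2  2  2  3  3  3  3  4
  R[5]: 1  1  1  1  2  3  3  4  4  4  4  5
  R[6]: 1  1  1  2  3  4  4  5  5  5  5  6
  R[7]: 1  1  1  2  3  4  5  6  6  6  6  7
  R[8]: 1  1  1  2  3  4  5  6  7  7  7  8
  R[9]: 1  1  2  3  4  5  6  7  8  8  8  9
  R[10]: 1  1  2  3  4  5  6  7  8  9  9  10
  R[11]: 1  1  2  3  4  5  6  7  8  9  10  11
  R[12]: 1  2  3  4  5  6  7  8  9  10  11  12

second differences of R give the permutation w = (8, 12, 5, 1, 6, 4, 7, 9, 3, 10, 11, 2).

ℓ(w)=33; the 6 essential cells (i,j,r):

[(2, 7, 0), (2, 11, 1), (3, 4, 0), (5, 4, 1), (8, 3, 1), (11, 2, 1)]


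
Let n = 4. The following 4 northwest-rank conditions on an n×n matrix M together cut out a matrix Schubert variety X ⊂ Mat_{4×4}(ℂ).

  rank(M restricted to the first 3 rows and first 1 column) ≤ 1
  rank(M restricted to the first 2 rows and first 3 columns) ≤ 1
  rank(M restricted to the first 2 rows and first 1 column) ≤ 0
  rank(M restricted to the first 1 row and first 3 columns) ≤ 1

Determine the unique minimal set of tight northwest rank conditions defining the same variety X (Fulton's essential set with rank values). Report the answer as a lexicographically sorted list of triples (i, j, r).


Propagating the 4 rank bounds to every northwest block:

  i=1: 0  1  1  1
  i=2: 0  1  1  2
  i=3: 1  2  2  3
  i=4: 1  2  3  4

hence w(1..4) = (2, 4, 1, 3).

|D(w)|=3, |Ess(w)|=2:

[(2, 1, 0), (2, 3, 1)]


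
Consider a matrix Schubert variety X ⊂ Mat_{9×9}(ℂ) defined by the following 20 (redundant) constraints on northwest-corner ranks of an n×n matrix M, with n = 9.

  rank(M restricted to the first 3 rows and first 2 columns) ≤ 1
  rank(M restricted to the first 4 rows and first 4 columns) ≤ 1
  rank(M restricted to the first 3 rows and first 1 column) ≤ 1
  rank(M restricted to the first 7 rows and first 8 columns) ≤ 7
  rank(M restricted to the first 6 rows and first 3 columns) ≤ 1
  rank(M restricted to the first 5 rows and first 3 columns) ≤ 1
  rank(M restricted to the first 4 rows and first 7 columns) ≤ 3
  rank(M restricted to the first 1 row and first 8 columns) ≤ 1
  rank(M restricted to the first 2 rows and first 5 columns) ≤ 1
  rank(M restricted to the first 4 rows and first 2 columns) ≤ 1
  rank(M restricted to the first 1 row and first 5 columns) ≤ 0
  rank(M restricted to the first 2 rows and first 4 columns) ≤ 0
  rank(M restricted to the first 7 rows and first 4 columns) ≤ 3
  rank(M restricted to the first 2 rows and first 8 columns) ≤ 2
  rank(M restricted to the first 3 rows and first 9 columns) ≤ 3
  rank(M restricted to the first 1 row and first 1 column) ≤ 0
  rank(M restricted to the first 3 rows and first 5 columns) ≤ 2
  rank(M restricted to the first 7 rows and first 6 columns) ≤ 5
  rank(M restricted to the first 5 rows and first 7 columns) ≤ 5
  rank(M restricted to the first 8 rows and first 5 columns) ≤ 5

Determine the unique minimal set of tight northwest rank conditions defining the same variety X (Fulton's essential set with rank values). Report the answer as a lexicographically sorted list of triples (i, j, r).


Computing R[i][j] = min implied NW-rank bound (n=9, 20 conditions):

  0 0 0 0 0 1 1 1 1
  0 0 0 0 1 2 2 2 2
  1 1 1 1 2 3 3 3 3
  1 1 1 1 2 3 3 4 4
  1 1 1 2 3 4 4 5 5
  1 1 1 2 3 4 5 6 6
  1 2 2 3 4 5 6 7 7
  1 2 3 4 5 6 7 8 8
  1 2 3 4 5 6 7 8 9

second differences of R give the permutation w = (6, 5, 1, 8, 4, 7, 2, 3, 9).

D(w) has 17 cells with 5 SE-corners; essential set:

[(1, 5, 0), (2, 4, 0), (4, 4, 1), (4, 7, 3), (6, 3, 1)]


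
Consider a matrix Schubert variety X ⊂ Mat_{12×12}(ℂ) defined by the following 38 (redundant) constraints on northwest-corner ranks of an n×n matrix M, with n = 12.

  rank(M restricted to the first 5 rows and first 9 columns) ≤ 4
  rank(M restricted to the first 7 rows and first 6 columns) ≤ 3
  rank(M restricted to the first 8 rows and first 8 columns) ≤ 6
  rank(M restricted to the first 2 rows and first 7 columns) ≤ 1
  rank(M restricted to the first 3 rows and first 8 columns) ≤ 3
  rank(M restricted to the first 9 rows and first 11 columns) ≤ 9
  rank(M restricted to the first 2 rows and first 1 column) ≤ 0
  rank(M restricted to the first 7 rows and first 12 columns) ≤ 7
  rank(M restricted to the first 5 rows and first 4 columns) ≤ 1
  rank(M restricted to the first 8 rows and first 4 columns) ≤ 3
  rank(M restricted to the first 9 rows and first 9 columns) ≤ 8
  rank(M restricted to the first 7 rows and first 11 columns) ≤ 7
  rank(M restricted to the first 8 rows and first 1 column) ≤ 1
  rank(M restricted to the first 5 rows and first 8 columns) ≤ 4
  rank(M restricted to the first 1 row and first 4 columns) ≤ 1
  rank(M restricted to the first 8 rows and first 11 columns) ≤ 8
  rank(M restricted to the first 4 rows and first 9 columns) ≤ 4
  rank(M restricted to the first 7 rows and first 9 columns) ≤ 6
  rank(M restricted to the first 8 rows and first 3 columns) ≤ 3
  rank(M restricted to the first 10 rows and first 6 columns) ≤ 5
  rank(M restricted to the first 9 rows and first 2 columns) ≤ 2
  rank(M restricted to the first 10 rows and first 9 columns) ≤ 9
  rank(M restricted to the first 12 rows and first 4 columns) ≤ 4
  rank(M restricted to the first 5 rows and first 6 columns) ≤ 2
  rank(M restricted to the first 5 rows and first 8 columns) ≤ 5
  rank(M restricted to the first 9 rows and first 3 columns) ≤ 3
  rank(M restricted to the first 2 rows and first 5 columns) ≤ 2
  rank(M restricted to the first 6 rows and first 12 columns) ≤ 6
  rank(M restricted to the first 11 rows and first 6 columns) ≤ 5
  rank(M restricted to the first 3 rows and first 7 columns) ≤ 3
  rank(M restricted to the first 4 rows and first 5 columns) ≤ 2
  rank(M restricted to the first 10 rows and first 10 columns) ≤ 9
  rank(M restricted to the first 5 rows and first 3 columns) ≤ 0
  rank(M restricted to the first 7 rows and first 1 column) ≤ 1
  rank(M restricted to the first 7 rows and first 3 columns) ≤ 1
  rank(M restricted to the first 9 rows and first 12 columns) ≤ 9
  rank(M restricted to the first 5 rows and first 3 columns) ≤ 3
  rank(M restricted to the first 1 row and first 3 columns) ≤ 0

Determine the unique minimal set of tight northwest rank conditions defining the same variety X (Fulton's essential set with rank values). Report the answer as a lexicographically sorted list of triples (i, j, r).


The tightest implied rank at each (i,j), from the 38 conditions:

  R[1]: 0 0 0 1 1 1 1 1 1 1 1 1
  R[2]: 0 0 0 1 1 1 1 2 2 2 2 2
  R[3]: 0 0 0 1 2 2 2 3 3 3 3 3
  R[4]: 0 0 0 1 2 2 3 4 4 4 4 4
  R[5]: 0 0 0 1 2 2 3 4 4 5 5 5
  R[6]: 1 1 1 2 3 3 4 5 5 6 6 6
  R[7]: 1 1 1 2 3 3 4 5 6 7 7 7
  R[8]: 1 2 2 3 4 4 5 6 7 8 8 8
  R[9]: 1 2 3 4 5 5 6 7 8 9 9 9
  R[10]: 1 2 3 4 5 5 6 7 8 9 10 10
  R[11]: 1 2 3 4 5 5 6 7 8 9 10 11
  R[12]: 1 2 3 4 5 6 7 8 9 10 11 12

second differences of R give the permutation w = (4, 8, 5, 7, 10, 1, 9, 2, 3, 11, 12, 6).

Rothe diagram D(w) (26 cells), 7 SE-corners (essential conditions):

[(2, 7, 1), (5, 3, 0), (5, 6, 2), (5, 9, 4), (7, 3, 1), (7, 6, 3), (11, 6, 5)]
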